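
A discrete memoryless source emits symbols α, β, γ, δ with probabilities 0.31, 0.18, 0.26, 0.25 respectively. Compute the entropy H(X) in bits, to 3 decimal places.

1.974 bits

H = −Σ pᵢ log₂ pᵢ.
−0.31·log₂(0.31) = 0.5238
−0.18·log₂(0.18) = 0.4453
−0.26·log₂(0.26) = 0.5053
−0.25·log₂(0.25) = 0.5000
Sum ≈ 1.9744 → 1.974 bits.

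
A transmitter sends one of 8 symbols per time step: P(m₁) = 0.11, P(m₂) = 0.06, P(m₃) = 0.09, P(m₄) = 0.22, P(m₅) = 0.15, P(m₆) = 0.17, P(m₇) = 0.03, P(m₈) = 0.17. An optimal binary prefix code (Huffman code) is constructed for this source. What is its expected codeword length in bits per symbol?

Repeatedly combine the two least-probable nodes; the expected code length is the sum of the merged weights.
merge 3/100 + 3/50 → 9/100
merge 9/100 + 9/100 → 9/50
merge 11/100 + 3/20 → 13/50
merge 17/100 + 17/100 → 17/50
merge 9/50 + 11/50 → 2/5
merge 13/50 + 17/50 → 3/5
merge 2/5 + 3/5 → 1
L = 9/100 + 9/50 + 13/50 + 17/50 + 2/5 + 3/5 + 1 = 287/100 = 2.87 bits/symbol.

2.87 bits/symbol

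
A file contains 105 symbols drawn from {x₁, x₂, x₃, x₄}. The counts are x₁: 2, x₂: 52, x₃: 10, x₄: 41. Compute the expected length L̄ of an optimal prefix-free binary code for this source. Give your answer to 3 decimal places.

Probabilities are the counts divided by 105.
Repeatedly combine the two least-probable nodes; the expected code length is the sum of the merged weights.
merge 2/105 + 2/21 → 4/35
merge 4/35 + 41/105 → 53/105
merge 52/105 + 53/105 → 1
L = 4/35 + 53/105 + 1 = 34/21 ≈ 1.619 bits/symbol.

1.619 bits/symbol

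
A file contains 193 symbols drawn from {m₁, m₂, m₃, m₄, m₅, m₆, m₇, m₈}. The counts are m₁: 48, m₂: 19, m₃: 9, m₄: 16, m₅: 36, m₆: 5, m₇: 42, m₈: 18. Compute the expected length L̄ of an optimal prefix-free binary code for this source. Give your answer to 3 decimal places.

2.762 bits/symbol

Probabilities are the counts divided by 193.
Repeatedly combine the two least-probable nodes; the expected code length is the sum of the merged weights.
merge 5/193 + 9/193 → 14/193
merge 14/193 + 16/193 → 30/193
merge 18/193 + 19/193 → 37/193
merge 30/193 + 36/193 → 66/193
merge 37/193 + 42/193 → 79/193
merge 48/193 + 66/193 → 114/193
merge 79/193 + 114/193 → 1
L = 14/193 + 30/193 + 37/193 + 66/193 + 79/193 + 114/193 + 1 = 533/193 ≈ 2.762 bits/symbol.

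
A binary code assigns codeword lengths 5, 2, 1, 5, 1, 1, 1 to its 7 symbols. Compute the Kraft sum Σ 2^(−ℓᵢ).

With common denominator 2^5 = 32: Σ 2^(−ℓᵢ) = 1/32 + 8/32 + 16/32 + 1/32 + 16/32 + 16/32 + 16/32 = 74/32 = 2.3125.

2.3125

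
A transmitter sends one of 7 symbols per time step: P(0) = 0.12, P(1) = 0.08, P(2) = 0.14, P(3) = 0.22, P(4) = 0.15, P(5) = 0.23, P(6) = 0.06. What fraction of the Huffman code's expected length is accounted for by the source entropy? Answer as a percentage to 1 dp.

Entropy H = −Σ p log₂ p ≈ 2.6780 bits.
Huffman merges: 3/50+2/25→7/50; 3/25+7/50→13/50; 7/50+3/20→29/100; 11/50+23/100→9/20; 13/50+29/100→11/20; 9/20+11/20→1. L = 269/100 ≈ 2.6900.
Efficiency = H/L = 2.6780/2.6900 = 99.6%.

99.6%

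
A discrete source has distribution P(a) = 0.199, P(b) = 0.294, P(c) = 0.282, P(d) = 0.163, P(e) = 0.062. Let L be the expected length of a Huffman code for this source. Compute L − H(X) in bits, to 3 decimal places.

Entropy H = −Σ p log₂ p ≈ 2.1730 bits.
Huffman merges: 31/500+163/1000→9/40; 199/1000+9/40→53/125; 141/500+147/500→72/125; 53/125+72/125→1. L = 89/40 ≈ 2.2250.
L − H = 2.2250 − 2.1730 = 0.052 bits.

0.052 bits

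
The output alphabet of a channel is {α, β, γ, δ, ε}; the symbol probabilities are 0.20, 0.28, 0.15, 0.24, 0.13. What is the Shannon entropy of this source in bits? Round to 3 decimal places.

H = −Σ pᵢ log₂ pᵢ.
−0.20·log₂(0.20) = 0.4644
−0.28·log₂(0.28) = 0.5142
−0.15·log₂(0.15) = 0.4105
−0.24·log₂(0.24) = 0.4941
−0.13·log₂(0.13) = 0.3826
Sum ≈ 2.2659 → 2.266 bits.

2.266 bits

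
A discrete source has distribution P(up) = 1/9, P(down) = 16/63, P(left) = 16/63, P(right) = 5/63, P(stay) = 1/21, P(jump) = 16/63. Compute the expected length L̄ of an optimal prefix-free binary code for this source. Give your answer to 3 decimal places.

2.365 bits/symbol

Repeatedly combine the two least-probable nodes; the expected code length is the sum of the merged weights.
merge 1/21 + 5/63 → 8/63
merge 1/9 + 8/63 → 5/21
merge 5/21 + 16/63 → 31/63
merge 16/63 + 16/63 → 32/63
merge 31/63 + 32/63 → 1
L = 8/63 + 5/21 + 31/63 + 32/63 + 1 = 149/63 ≈ 2.365 bits/symbol.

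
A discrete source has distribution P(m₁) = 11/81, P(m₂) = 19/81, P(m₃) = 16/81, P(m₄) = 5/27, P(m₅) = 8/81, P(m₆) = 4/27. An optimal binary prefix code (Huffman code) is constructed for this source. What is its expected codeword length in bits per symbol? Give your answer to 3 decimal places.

2.568 bits/symbol

Repeatedly combine the two least-probable nodes; the expected code length is the sum of the merged weights.
merge 8/81 + 11/81 → 19/81
merge 4/27 + 5/27 → 1/3
merge 16/81 + 19/81 → 35/81
merge 19/81 + 1/3 → 46/81
merge 35/81 + 46/81 → 1
L = 19/81 + 1/3 + 35/81 + 46/81 + 1 = 208/81 ≈ 2.568 bits/symbol.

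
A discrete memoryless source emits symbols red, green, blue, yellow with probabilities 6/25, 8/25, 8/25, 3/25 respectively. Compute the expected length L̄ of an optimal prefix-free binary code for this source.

Repeatedly combine the two least-probable nodes; the expected code length is the sum of the merged weights.
merge 3/25 + 6/25 → 9/25
merge 8/25 + 8/25 → 16/25
merge 9/25 + 16/25 → 1
L = 9/25 + 16/25 + 1 = 2 bits/symbol.

2 bits/symbol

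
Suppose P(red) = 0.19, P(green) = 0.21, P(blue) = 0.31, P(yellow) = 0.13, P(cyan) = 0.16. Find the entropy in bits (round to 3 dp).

H = −Σ pᵢ log₂ pᵢ.
−0.19·log₂(0.19) = 0.4552
−0.21·log₂(0.21) = 0.4728
−0.31·log₂(0.31) = 0.5238
−0.13·log₂(0.13) = 0.3826
−0.16·log₂(0.16) = 0.4230
Sum ≈ 2.2575 → 2.258 bits.

2.258 bits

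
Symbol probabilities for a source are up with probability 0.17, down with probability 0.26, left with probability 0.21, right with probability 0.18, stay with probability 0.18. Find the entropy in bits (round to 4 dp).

H = −Σ pᵢ log₂ pᵢ.
−0.17·log₂(0.17) = 0.4346
−0.26·log₂(0.26) = 0.5053
−0.21·log₂(0.21) = 0.4728
−0.18·log₂(0.18) = 0.4453
−0.18·log₂(0.18) = 0.4453
Sum ≈ 2.3033 → 2.3033 bits.

2.3033 bits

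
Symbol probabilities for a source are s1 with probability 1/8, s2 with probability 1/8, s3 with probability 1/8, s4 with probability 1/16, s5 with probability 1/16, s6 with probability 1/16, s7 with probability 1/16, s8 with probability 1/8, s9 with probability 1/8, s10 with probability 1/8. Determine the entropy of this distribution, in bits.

Each probability is a power of 1/2, so log₂(1/p) is an integer.
H = Σ p·log₂(1/p) = 1/8·3 + 1/8·3 + 1/8·3 + 1/16·4 + 1/16·4 + 1/16·4 + 1/16·4 + 1/8·3 + 1/8·3 + 1/8·3 = 3.25 bits.

3.25 bits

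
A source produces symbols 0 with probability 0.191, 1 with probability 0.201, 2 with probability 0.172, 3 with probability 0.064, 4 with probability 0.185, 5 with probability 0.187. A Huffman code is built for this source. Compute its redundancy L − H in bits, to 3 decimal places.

Entropy H = −Σ p log₂ p ≈ 2.5147 bits.
Huffman merges: 8/125+43/250→59/250; 37/200+187/1000→93/250; 191/1000+201/1000→49/125; 59/250+93/250→76/125; 49/125+76/125→1. L = 326/125 ≈ 2.6080.
L − H = 2.6080 − 2.5147 = 0.093 bits.

0.093 bits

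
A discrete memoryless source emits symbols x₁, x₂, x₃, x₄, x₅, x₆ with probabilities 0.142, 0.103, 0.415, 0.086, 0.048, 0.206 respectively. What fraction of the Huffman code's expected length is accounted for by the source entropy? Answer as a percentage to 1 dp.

Entropy H = −Σ p log₂ p ≈ 2.2484 bits.
Huffman merges: 6/125+43/500→67/500; 103/1000+67/500→237/1000; 71/500+103/500→87/250; 237/1000+87/250→117/200; 83/200+117/200→1. L = 288/125 ≈ 2.3040.
Efficiency = H/L = 2.2484/2.3040 = 97.6%.

97.6%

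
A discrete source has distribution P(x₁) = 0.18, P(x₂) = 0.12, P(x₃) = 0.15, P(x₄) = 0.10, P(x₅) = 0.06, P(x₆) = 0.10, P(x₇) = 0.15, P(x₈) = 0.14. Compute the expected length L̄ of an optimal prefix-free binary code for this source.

2.98 bits/symbol

Repeatedly combine the two least-probable nodes; the expected code length is the sum of the merged weights.
merge 3/50 + 1/10 → 4/25
merge 1/10 + 3/25 → 11/50
merge 7/50 + 3/20 → 29/100
merge 3/20 + 4/25 → 31/100
merge 9/50 + 11/50 → 2/5
merge 29/100 + 31/100 → 3/5
merge 2/5 + 3/5 → 1
L = 4/25 + 11/50 + 29/100 + 31/100 + 2/5 + 3/5 + 1 = 149/50 = 2.98 bits/symbol.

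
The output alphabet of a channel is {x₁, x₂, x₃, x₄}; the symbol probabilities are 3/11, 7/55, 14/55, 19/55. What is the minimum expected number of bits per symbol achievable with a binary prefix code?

Repeatedly combine the two least-probable nodes; the expected code length is the sum of the merged weights.
merge 7/55 + 14/55 → 21/55
merge 3/11 + 19/55 → 34/55
merge 21/55 + 34/55 → 1
L = 21/55 + 34/55 + 1 = 2 bits/symbol.

2 bits/symbol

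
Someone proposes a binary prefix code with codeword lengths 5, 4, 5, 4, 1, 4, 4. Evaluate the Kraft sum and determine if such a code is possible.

0.8125; yes

With common denominator 2^5 = 32: Σ 2^(−ℓᵢ) = 1/32 + 2/32 + 1/32 + 2/32 + 16/32 + 2/32 + 2/32 = 26/32 = 0.8125.
Kraft's inequality requires Σ ≤ 1; here Σ = 0.8125 ≤ 1, so such a prefix code exists.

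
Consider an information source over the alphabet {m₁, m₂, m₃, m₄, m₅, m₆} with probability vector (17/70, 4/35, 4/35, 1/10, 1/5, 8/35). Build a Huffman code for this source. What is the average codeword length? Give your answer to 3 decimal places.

2.529 bits/symbol

Repeatedly combine the two least-probable nodes; the expected code length is the sum of the merged weights.
merge 1/10 + 4/35 → 3/14
merge 4/35 + 1/5 → 11/35
merge 3/14 + 8/35 → 31/70
merge 17/70 + 11/35 → 39/70
merge 31/70 + 39/70 → 1
L = 3/14 + 11/35 + 31/70 + 39/70 + 1 = 177/70 ≈ 2.529 bits/symbol.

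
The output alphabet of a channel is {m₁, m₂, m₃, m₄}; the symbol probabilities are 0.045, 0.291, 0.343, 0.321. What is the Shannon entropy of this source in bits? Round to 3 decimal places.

1.775 bits

H = −Σ pᵢ log₂ pᵢ.
−0.045·log₂(0.045) = 0.2013
−0.291·log₂(0.291) = 0.5182
−0.343·log₂(0.343) = 0.5295
−0.321·log₂(0.321) = 0.5262
Sum ≈ 1.7753 → 1.775 bits.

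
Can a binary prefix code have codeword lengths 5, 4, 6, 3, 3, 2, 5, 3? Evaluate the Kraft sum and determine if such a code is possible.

With common denominator 2^6 = 64: Σ 2^(−ℓᵢ) = 2/64 + 4/64 + 1/64 + 8/64 + 8/64 + 16/64 + 2/64 + 8/64 = 49/64 = 0.765625.
Kraft's inequality requires Σ ≤ 1; here Σ = 0.765625 ≤ 1, so such a prefix code exists.

0.765625; yes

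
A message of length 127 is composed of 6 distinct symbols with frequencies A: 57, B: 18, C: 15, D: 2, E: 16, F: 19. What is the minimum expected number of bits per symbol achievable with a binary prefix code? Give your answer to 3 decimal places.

2.236 bits/symbol

Probabilities are the counts divided by 127.
Repeatedly combine the two least-probable nodes; the expected code length is the sum of the merged weights.
merge 2/127 + 15/127 → 17/127
merge 16/127 + 17/127 → 33/127
merge 18/127 + 19/127 → 37/127
merge 33/127 + 37/127 → 70/127
merge 57/127 + 70/127 → 1
L = 17/127 + 33/127 + 37/127 + 70/127 + 1 = 284/127 ≈ 2.236 bits/symbol.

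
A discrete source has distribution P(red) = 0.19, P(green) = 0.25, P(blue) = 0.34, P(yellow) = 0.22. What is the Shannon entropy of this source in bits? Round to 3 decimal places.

H = −Σ pᵢ log₂ pᵢ.
−0.19·log₂(0.19) = 0.4552
−0.25·log₂(0.25) = 0.5000
−0.34·log₂(0.34) = 0.5292
−0.22·log₂(0.22) = 0.4806
Sum ≈ 1.9650 → 1.965 bits.

1.965 bits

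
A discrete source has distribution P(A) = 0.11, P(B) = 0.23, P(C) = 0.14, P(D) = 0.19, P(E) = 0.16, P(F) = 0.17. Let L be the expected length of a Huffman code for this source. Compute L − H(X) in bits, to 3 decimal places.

Entropy H = −Σ p log₂ p ≈ 2.5479 bits.
Huffman merges: 11/100+7/50→1/4; 4/25+17/100→33/100; 19/100+23/100→21/50; 1/4+33/100→29/50; 21/50+29/50→1. L = 129/50 ≈ 2.5800.
L − H = 2.5800 − 2.5479 = 0.032 bits.

0.032 bits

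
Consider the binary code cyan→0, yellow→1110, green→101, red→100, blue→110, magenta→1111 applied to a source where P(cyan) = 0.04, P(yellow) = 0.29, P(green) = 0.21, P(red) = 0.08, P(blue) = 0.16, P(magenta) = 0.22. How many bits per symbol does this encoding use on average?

3.43 bits/symbol

L̄ = Σ pᵢ·ℓᵢ = 0.04·1 + 0.29·4 + 0.21·3 + 0.08·3 + 0.16·3 + 0.22·4 = 3.43 bits/symbol.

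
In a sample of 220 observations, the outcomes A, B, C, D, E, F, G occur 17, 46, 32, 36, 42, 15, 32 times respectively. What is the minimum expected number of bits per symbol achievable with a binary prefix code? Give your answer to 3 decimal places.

Probabilities are the counts divided by 220.
Repeatedly combine the two least-probable nodes; the expected code length is the sum of the merged weights.
merge 3/44 + 17/220 → 8/55
merge 8/55 + 8/55 → 16/55
merge 8/55 + 9/55 → 17/55
merge 21/110 + 23/110 → 2/5
merge 16/55 + 17/55 → 3/5
merge 2/5 + 3/5 → 1
L = 8/55 + 16/55 + 17/55 + 2/5 + 3/5 + 1 = 151/55 ≈ 2.745 bits/symbol.

2.745 bits/symbol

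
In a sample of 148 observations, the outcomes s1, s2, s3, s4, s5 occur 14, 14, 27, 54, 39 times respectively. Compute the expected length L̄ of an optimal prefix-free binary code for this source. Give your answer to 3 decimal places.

Probabilities are the counts divided by 148.
Repeatedly combine the two least-probable nodes; the expected code length is the sum of the merged weights.
merge 7/74 + 7/74 → 7/37
merge 27/148 + 7/37 → 55/148
merge 39/148 + 27/74 → 93/148
merge 55/148 + 93/148 → 1
L = 7/37 + 55/148 + 93/148 + 1 = 81/37 ≈ 2.189 bits/symbol.

2.189 bits/symbol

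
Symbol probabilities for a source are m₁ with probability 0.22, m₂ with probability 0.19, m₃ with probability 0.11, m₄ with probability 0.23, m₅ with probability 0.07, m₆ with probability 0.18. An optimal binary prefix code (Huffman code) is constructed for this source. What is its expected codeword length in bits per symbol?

Repeatedly combine the two least-probable nodes; the expected code length is the sum of the merged weights.
merge 7/100 + 11/100 → 9/50
merge 9/50 + 9/50 → 9/25
merge 19/100 + 11/50 → 41/100
merge 23/100 + 9/25 → 59/100
merge 41/100 + 59/100 → 1
L = 9/50 + 9/25 + 41/100 + 59/100 + 1 = 127/50 = 2.54 bits/symbol.

2.54 bits/symbol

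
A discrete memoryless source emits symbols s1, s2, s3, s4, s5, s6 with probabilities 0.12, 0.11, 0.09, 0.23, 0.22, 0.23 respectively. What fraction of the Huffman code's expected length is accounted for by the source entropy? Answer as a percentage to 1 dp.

Entropy H = −Σ p log₂ p ≈ 2.4859 bits.
Huffman merges: 9/100+11/100→1/5; 3/25+1/5→8/25; 11/50+23/100→9/20; 23/100+8/25→11/20; 9/20+11/20→1. L = 63/25 ≈ 2.5200.
Efficiency = H/L = 2.4859/2.5200 = 98.6%.

98.6%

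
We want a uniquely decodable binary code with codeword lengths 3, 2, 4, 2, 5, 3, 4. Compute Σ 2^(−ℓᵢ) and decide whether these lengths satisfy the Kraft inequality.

With common denominator 2^5 = 32: Σ 2^(−ℓᵢ) = 4/32 + 8/32 + 2/32 + 8/32 + 1/32 + 4/32 + 2/32 = 29/32 = 0.90625.
Kraft's inequality requires Σ ≤ 1; here Σ = 0.90625 ≤ 1, so such a prefix code exists.

0.90625; yes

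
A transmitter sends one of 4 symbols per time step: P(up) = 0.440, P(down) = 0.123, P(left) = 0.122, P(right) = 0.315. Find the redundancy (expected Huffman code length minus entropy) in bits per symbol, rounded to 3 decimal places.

0.017 bits

Entropy H = −Σ p log₂ p ≈ 1.7883 bits.
Huffman merges: 61/500+123/1000→49/200; 49/200+63/200→14/25; 11/25+14/25→1. L = 361/200 ≈ 1.8050.
L − H = 1.8050 − 1.7883 = 0.017 bits.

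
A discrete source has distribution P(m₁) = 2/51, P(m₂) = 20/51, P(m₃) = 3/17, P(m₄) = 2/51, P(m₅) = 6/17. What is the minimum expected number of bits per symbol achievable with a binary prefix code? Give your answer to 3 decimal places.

1.941 bits/symbol

Repeatedly combine the two least-probable nodes; the expected code length is the sum of the merged weights.
merge 2/51 + 2/51 → 4/51
merge 4/51 + 3/17 → 13/51
merge 13/51 + 6/17 → 31/51
merge 20/51 + 31/51 → 1
L = 4/51 + 13/51 + 31/51 + 1 = 33/17 ≈ 1.941 bits/symbol.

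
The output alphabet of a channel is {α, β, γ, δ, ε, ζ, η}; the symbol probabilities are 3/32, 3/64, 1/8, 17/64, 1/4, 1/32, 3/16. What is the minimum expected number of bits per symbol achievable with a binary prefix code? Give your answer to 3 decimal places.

2.547 bits/symbol

Repeatedly combine the two least-probable nodes; the expected code length is the sum of the merged weights.
merge 1/32 + 3/64 → 5/64
merge 5/64 + 3/32 → 11/64
merge 1/8 + 11/64 → 19/64
merge 3/16 + 1/4 → 7/16
merge 17/64 + 19/64 → 9/16
merge 7/16 + 9/16 → 1
L = 5/64 + 11/64 + 19/64 + 7/16 + 9/16 + 1 = 163/64 ≈ 2.547 bits/symbol.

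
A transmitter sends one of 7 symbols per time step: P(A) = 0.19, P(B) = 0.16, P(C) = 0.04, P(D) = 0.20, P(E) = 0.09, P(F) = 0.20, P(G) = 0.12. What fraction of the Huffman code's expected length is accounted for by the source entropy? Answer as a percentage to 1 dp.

97.9%

Entropy H = −Σ p log₂ p ≈ 2.6725 bits.
Huffman merges: 1/25+9/100→13/100; 3/25+13/100→1/4; 4/25+19/100→7/20; 1/5+1/5→2/5; 1/4+7/20→3/5; 2/5+3/5→1. L = 273/100 ≈ 2.7300.
Efficiency = H/L = 2.6725/2.7300 = 97.9%.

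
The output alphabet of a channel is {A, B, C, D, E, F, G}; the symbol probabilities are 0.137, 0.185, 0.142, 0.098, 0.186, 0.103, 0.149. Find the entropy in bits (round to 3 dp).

H = −Σ pᵢ log₂ pᵢ.
−0.137·log₂(0.137) = 0.3929
−0.185·log₂(0.185) = 0.4504
−0.142·log₂(0.142) = 0.3999
−0.098·log₂(0.098) = 0.3284
−0.186·log₂(0.186) = 0.4514
−0.103·log₂(0.103) = 0.3378
−0.149·log₂(0.149) = 0.4092
Sum ≈ 2.7699 → 2.770 bits.

2.770 bits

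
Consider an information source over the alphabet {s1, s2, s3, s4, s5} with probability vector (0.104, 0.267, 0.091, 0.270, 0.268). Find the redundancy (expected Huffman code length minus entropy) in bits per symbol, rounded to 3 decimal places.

0.013 bits

Entropy H = −Σ p log₂ p ≈ 2.1821 bits.
Huffman merges: 91/1000+13/125→39/200; 39/200+267/1000→231/500; 67/250+27/100→269/500; 231/500+269/500→1. L = 439/200 ≈ 2.1950.
L − H = 2.1950 − 2.1821 = 0.013 bits.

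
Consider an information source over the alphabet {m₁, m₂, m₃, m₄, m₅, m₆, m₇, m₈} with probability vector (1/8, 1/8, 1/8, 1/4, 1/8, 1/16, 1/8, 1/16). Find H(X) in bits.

2.875 bits

Each probability is a power of 1/2, so log₂(1/p) is an integer.
H = Σ p·log₂(1/p) = 1/8·3 + 1/8·3 + 1/8·3 + 1/4·2 + 1/8·3 + 1/16·4 + 1/8·3 + 1/16·4 = 2.875 bits.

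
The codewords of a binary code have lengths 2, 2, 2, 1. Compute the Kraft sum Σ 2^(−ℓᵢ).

With common denominator 2^2 = 4: Σ 2^(−ℓᵢ) = 1/4 + 1/4 + 1/4 + 2/4 = 5/4 = 1.25.

1.25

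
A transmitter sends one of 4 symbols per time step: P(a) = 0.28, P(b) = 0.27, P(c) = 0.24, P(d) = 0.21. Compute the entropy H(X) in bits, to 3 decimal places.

1.991 bits

H = −Σ pᵢ log₂ pᵢ.
−0.28·log₂(0.28) = 0.5142
−0.27·log₂(0.27) = 0.5100
−0.24·log₂(0.24) = 0.4941
−0.21·log₂(0.21) = 0.4728
Sum ≈ 1.9912 → 1.991 bits.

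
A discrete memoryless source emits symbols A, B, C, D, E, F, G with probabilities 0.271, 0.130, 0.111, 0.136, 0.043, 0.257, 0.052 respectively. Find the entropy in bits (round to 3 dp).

2.557 bits

H = −Σ pᵢ log₂ pᵢ.
−0.271·log₂(0.271) = 0.5105
−0.130·log₂(0.130) = 0.3826
−0.111·log₂(0.111) = 0.3520
−0.136·log₂(0.136) = 0.3915
−0.043·log₂(0.043) = 0.1952
−0.257·log₂(0.257) = 0.5038
−0.052·log₂(0.052) = 0.2218
Sum ≈ 2.5573 → 2.557 bits.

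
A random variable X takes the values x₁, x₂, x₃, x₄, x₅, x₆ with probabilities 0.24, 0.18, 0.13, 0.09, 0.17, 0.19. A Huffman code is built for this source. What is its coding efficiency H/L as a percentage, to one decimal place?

98.2%

Entropy H = −Σ p log₂ p ≈ 2.5246 bits.
Huffman merges: 9/100+13/100→11/50; 17/100+9/50→7/20; 19/100+11/50→41/100; 6/25+7/20→59/100; 41/100+59/100→1. L = 257/100 ≈ 2.5700.
Efficiency = H/L = 2.5246/2.5700 = 98.2%.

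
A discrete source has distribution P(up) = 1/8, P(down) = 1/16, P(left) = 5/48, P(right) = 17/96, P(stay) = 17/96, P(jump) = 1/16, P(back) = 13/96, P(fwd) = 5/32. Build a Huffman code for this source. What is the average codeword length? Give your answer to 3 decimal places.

Repeatedly combine the two least-probable nodes; the expected code length is the sum of the merged weights.
merge 1/16 + 1/16 → 1/8
merge 5/48 + 1/8 → 11/48
merge 1/8 + 13/96 → 25/96
merge 5/32 + 17/96 → 1/3
merge 17/96 + 11/48 → 13/32
merge 25/96 + 1/3 → 19/32
merge 13/32 + 19/32 → 1
L = 1/8 + 11/48 + 25/96 + 1/3 + 13/32 + 19/32 + 1 = 283/96 ≈ 2.948 bits/symbol.

2.948 bits/symbol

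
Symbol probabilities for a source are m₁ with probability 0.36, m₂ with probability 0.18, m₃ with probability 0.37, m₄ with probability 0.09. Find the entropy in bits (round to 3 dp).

H = −Σ pᵢ log₂ pᵢ.
−0.36·log₂(0.36) = 0.5306
−0.18·log₂(0.18) = 0.4453
−0.37·log₂(0.37) = 0.5307
−0.09·log₂(0.09) = 0.3127
Sum ≈ 1.8193 → 1.819 bits.

1.819 bits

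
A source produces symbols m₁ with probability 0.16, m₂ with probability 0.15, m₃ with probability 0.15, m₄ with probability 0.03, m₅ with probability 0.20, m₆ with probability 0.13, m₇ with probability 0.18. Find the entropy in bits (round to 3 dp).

2.688 bits

H = −Σ pᵢ log₂ pᵢ.
−0.16·log₂(0.16) = 0.4230
−0.15·log₂(0.15) = 0.4105
−0.15·log₂(0.15) = 0.4105
−0.03·log₂(0.03) = 0.1518
−0.20·log₂(0.20) = 0.4644
−0.13·log₂(0.13) = 0.3826
−0.18·log₂(0.18) = 0.4453
Sum ≈ 2.6882 → 2.688 bits.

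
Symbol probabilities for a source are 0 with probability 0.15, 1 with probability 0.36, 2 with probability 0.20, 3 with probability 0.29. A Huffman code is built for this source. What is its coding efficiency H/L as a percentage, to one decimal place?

96.7%

Entropy H = −Σ p log₂ p ≈ 1.9234 bits.
Huffman merges: 3/20+1/5→7/20; 29/100+7/20→16/25; 9/25+16/25→1. L = 199/100 ≈ 1.9900.
Efficiency = H/L = 1.9234/1.9900 = 96.7%.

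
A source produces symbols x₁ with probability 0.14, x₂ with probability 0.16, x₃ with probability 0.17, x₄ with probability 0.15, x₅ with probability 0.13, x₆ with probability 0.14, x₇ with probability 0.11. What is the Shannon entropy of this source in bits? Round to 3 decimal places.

2.795 bits

H = −Σ pᵢ log₂ pᵢ.
−0.14·log₂(0.14) = 0.3971
−0.16·log₂(0.16) = 0.4230
−0.17·log₂(0.17) = 0.4346
−0.15·log₂(0.15) = 0.4105
−0.13·log₂(0.13) = 0.3826
−0.14·log₂(0.14) = 0.3971
−0.11·log₂(0.11) = 0.3503
Sum ≈ 2.7953 → 2.795 bits.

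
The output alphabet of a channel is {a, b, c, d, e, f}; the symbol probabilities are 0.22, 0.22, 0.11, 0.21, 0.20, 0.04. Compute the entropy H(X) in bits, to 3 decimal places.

H = −Σ pᵢ log₂ pᵢ.
−0.22·log₂(0.22) = 0.4806
−0.22·log₂(0.22) = 0.4806
−0.11·log₂(0.11) = 0.3503
−0.21·log₂(0.21) = 0.4728
−0.20·log₂(0.20) = 0.4644
−0.04·log₂(0.04) = 0.1858
Sum ≈ 2.4344 → 2.434 bits.

2.434 bits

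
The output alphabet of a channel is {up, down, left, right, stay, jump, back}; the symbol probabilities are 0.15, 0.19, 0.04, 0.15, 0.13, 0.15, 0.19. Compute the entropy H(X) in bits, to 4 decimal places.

2.7105 bits

H = −Σ pᵢ log₂ pᵢ.
−0.15·log₂(0.15) = 0.4105
−0.19·log₂(0.19) = 0.4552
−0.04·log₂(0.04) = 0.1858
−0.15·log₂(0.15) = 0.4105
−0.13·log₂(0.13) = 0.3826
−0.15·log₂(0.15) = 0.4105
−0.19·log₂(0.19) = 0.4552
Sum ≈ 2.7105 → 2.7105 bits.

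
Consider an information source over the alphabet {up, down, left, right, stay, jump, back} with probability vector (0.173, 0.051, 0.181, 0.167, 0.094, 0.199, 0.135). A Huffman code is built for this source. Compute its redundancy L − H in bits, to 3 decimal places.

Entropy H = −Σ p log₂ p ≈ 2.7086 bits.
Huffman merges: 51/1000+47/500→29/200; 27/200+29/200→7/25; 167/1000+173/1000→17/50; 181/1000+199/1000→19/50; 7/25+17/50→31/50; 19/50+31/50→1. L = 553/200 ≈ 2.7650.
L − H = 2.7650 − 2.7086 = 0.056 bits.

0.056 bits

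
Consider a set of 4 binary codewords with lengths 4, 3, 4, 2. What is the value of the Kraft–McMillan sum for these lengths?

With common denominator 2^4 = 16: Σ 2^(−ℓᵢ) = 1/16 + 2/16 + 1/16 + 4/16 = 8/16 = 0.5.

0.5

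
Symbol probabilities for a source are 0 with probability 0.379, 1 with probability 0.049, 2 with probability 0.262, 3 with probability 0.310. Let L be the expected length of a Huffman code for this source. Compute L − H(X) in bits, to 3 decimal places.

0.158 bits

Entropy H = −Σ p log₂ p ≈ 1.7738 bits.
Huffman merges: 49/1000+131/500→311/1000; 31/100+311/1000→621/1000; 379/1000+621/1000→1. L = 483/250 ≈ 1.9320.
L − H = 1.9320 − 1.7738 = 0.158 bits.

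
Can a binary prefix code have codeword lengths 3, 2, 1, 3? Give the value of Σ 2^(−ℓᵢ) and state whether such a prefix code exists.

With common denominator 2^3 = 8: Σ 2^(−ℓᵢ) = 1/8 + 2/8 + 4/8 + 1/8 = 8/8 = 1.
Kraft's inequality requires Σ ≤ 1; here Σ = 1 ≤ 1, so such a prefix code exists.

1; yes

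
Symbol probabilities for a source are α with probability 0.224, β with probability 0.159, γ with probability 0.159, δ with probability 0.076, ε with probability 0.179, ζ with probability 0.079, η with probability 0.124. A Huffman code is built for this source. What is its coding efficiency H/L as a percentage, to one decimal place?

Entropy H = −Σ p log₂ p ≈ 2.7167 bits.
Huffman merges: 19/250+79/1000→31/200; 31/250+31/200→279/1000; 159/1000+159/1000→159/500; 179/1000+28/125→403/1000; 279/1000+159/500→597/1000; 403/1000+597/1000→1. L = 344/125 ≈ 2.7520.
Efficiency = H/L = 2.7167/2.7520 = 98.7%.

98.7%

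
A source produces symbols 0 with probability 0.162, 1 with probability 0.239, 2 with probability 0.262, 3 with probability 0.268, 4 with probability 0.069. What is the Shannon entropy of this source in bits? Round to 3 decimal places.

2.200 bits

H = −Σ pᵢ log₂ pᵢ.
−0.162·log₂(0.162) = 0.4254
−0.239·log₂(0.239) = 0.4935
−0.262·log₂(0.262) = 0.5063
−0.268·log₂(0.268) = 0.5091
−0.069·log₂(0.069) = 0.2662
Sum ≈ 2.2005 → 2.200 bits.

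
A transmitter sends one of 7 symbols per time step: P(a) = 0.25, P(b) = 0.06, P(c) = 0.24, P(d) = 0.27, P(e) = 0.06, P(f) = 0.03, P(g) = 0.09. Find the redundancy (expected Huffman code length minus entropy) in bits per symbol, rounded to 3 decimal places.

0.024 bits

Entropy H = −Σ p log₂ p ≈ 2.4556 bits.
Huffman merges: 3/100+3/50→9/100; 3/50+9/100→3/20; 9/100+3/20→6/25; 6/25+6/25→12/25; 1/4+27/100→13/25; 12/25+13/25→1. L = 62/25 ≈ 2.4800.
L − H = 2.4800 − 2.4556 = 0.024 bits.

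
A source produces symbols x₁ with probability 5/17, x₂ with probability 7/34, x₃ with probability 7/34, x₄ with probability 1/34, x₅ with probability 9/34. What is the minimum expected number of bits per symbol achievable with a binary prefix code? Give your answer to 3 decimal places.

2.235 bits/symbol

Repeatedly combine the two least-probable nodes; the expected code length is the sum of the merged weights.
merge 1/34 + 7/34 → 4/17
merge 7/34 + 4/17 → 15/34
merge 9/34 + 5/17 → 19/34
merge 15/34 + 19/34 → 1
L = 4/17 + 15/34 + 19/34 + 1 = 38/17 ≈ 2.235 bits/symbol.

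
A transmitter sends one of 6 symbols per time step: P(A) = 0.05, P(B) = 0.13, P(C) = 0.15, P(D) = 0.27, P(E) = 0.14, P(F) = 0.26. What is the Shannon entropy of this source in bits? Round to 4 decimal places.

H = −Σ pᵢ log₂ pᵢ.
−0.05·log₂(0.05) = 0.2161
−0.13·log₂(0.13) = 0.3826
−0.15·log₂(0.15) = 0.4105
−0.27·log₂(0.27) = 0.5100
−0.14·log₂(0.14) = 0.3971
−0.26·log₂(0.26) = 0.5053
Sum ≈ 2.4217 → 2.4217 bits.

2.4217 bits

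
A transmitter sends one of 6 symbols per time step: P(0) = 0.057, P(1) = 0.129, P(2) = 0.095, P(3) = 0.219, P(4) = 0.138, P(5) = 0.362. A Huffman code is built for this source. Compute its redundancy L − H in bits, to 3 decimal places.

0.075 bits

Entropy H = −Σ p log₂ p ≈ 2.3441 bits.
Huffman merges: 57/1000+19/200→19/125; 129/1000+69/500→267/1000; 19/125+219/1000→371/1000; 267/1000+181/500→629/1000; 371/1000+629/1000→1. L = 2419/1000 ≈ 2.4190.
L − H = 2.4190 − 2.3441 = 0.075 bits.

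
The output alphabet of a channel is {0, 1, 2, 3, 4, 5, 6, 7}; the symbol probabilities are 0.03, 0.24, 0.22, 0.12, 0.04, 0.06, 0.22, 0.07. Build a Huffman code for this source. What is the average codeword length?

2.71 bits/symbol

Repeatedly combine the two least-probable nodes; the expected code length is the sum of the merged weights.
merge 3/100 + 1/25 → 7/100
merge 3/50 + 7/100 → 13/100
merge 7/100 + 3/25 → 19/100
merge 13/100 + 19/100 → 8/25
merge 11/50 + 11/50 → 11/25
merge 6/25 + 8/25 → 14/25
merge 11/25 + 14/25 → 1
L = 7/100 + 13/100 + 19/100 + 8/25 + 11/25 + 14/25 + 1 = 271/100 = 2.71 bits/symbol.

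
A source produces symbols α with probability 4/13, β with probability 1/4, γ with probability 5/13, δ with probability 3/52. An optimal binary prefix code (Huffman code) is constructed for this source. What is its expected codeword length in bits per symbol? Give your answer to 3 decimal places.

Repeatedly combine the two least-probable nodes; the expected code length is the sum of the merged weights.
merge 3/52 + 1/4 → 4/13
merge 4/13 + 4/13 → 8/13
merge 5/13 + 8/13 → 1
L = 4/13 + 8/13 + 1 = 25/13 ≈ 1.923 bits/symbol.

1.923 bits/symbol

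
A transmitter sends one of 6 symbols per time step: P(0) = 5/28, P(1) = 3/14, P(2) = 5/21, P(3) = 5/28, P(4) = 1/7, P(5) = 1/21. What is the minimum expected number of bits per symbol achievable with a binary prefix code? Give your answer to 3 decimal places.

Repeatedly combine the two least-probable nodes; the expected code length is the sum of the merged weights.
merge 1/21 + 1/7 → 4/21
merge 5/28 + 5/28 → 5/14
merge 4/21 + 3/14 → 17/42
merge 5/21 + 5/14 → 25/42
merge 17/42 + 25/42 → 1
L = 4/21 + 5/14 + 17/42 + 25/42 + 1 = 107/42 ≈ 2.548 bits/symbol.

2.548 bits/symbol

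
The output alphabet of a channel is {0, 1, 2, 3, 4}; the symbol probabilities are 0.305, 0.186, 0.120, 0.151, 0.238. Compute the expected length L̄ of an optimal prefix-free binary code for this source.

2.271 bits/symbol

Repeatedly combine the two least-probable nodes; the expected code length is the sum of the merged weights.
merge 3/25 + 151/1000 → 271/1000
merge 93/500 + 119/500 → 53/125
merge 271/1000 + 61/200 → 72/125
merge 53/125 + 72/125 → 1
L = 271/1000 + 53/125 + 72/125 + 1 = 2271/1000 = 2.271 bits/symbol.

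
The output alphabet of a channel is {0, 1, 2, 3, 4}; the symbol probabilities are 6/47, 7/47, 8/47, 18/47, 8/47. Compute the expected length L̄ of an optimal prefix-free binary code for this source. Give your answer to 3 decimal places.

2.234 bits/symbol

Repeatedly combine the two least-probable nodes; the expected code length is the sum of the merged weights.
merge 6/47 + 7/47 → 13/47
merge 8/47 + 8/47 → 16/47
merge 13/47 + 16/47 → 29/47
merge 18/47 + 29/47 → 1
L = 13/47 + 16/47 + 29/47 + 1 = 105/47 ≈ 2.234 bits/symbol.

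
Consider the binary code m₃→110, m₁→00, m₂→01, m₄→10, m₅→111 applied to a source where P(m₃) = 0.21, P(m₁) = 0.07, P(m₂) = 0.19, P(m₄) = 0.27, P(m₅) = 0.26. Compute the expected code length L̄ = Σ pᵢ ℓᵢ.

2.47 bits/symbol

L̄ = Σ pᵢ·ℓᵢ = 0.21·3 + 0.07·2 + 0.19·2 + 0.27·2 + 0.26·3 = 2.47 bits/symbol.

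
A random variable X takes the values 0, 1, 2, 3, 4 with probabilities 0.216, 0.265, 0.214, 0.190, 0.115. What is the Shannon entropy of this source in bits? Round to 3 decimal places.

H = −Σ pᵢ log₂ pᵢ.
−0.216·log₂(0.216) = 0.4776
−0.265·log₂(0.265) = 0.5077
−0.214·log₂(0.214) = 0.4760
−0.190·log₂(0.190) = 0.4552
−0.115·log₂(0.115) = 0.3588
Sum ≈ 2.2753 → 2.275 bits.

2.275 bits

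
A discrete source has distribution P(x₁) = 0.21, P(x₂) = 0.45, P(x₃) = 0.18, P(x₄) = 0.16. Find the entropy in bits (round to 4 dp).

H = −Σ pᵢ log₂ pᵢ.
−0.21·log₂(0.21) = 0.4728
−0.45·log₂(0.45) = 0.5184
−0.18·log₂(0.18) = 0.4453
−0.16·log₂(0.16) = 0.4230
Sum ≈ 1.8595 → 1.8595 bits.

1.8595 bits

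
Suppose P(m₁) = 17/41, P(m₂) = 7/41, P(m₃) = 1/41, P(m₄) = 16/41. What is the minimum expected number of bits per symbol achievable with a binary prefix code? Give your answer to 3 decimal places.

Repeatedly combine the two least-probable nodes; the expected code length is the sum of the merged weights.
merge 1/41 + 7/41 → 8/41
merge 8/41 + 16/41 → 24/41
merge 17/41 + 24/41 → 1
L = 8/41 + 24/41 + 1 = 73/41 ≈ 1.780 bits/symbol.

1.780 bits/symbol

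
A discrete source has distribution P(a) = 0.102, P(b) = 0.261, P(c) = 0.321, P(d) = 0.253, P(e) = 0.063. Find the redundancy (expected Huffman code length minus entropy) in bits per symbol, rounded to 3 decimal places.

0.044 bits

Entropy H = −Σ p log₂ p ≈ 2.1209 bits.
Huffman merges: 63/1000+51/500→33/200; 33/200+253/1000→209/500; 261/1000+321/1000→291/500; 209/500+291/500→1. L = 433/200 ≈ 2.1650.
L − H = 2.1650 − 2.1209 = 0.044 bits.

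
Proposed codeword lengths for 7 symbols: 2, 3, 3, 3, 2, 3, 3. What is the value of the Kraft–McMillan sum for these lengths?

1.125

With common denominator 2^3 = 8: Σ 2^(−ℓᵢ) = 2/8 + 1/8 + 1/8 + 1/8 + 2/8 + 1/8 + 1/8 = 9/8 = 1.125.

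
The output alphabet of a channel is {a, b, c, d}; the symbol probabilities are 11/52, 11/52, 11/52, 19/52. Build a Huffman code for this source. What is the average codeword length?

Repeatedly combine the two least-probable nodes; the expected code length is the sum of the merged weights.
merge 11/52 + 11/52 → 11/26
merge 11/52 + 19/52 → 15/26
merge 11/26 + 15/26 → 1
L = 11/26 + 15/26 + 1 = 2 bits/symbol.

2 bits/symbol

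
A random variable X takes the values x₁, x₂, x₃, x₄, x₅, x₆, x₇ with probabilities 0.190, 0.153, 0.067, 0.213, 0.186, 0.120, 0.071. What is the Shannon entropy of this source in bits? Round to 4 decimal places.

2.6955 bits

H = −Σ pᵢ log₂ pᵢ.
−0.190·log₂(0.190) = 0.4552
−0.153·log₂(0.153) = 0.4144
−0.067·log₂(0.067) = 0.2613
−0.213·log₂(0.213) = 0.4752
−0.186·log₂(0.186) = 0.4514
−0.120·log₂(0.120) = 0.3671
−0.071·log₂(0.071) = 0.2709
Sum ≈ 2.6955 → 2.6955 bits.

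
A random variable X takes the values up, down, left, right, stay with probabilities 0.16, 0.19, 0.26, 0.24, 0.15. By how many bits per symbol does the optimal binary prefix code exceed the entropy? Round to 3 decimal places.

0.022 bits

Entropy H = −Σ p log₂ p ≈ 2.2882 bits.
Huffman merges: 3/20+4/25→31/100; 19/100+6/25→43/100; 13/50+31/100→57/100; 43/100+57/100→1. L = 231/100 ≈ 2.3100.
L − H = 2.3100 − 2.2882 = 0.022 bits.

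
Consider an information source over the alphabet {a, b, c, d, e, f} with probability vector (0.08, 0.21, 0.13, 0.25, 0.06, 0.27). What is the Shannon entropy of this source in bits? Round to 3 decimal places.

2.401 bits

H = −Σ pᵢ log₂ pᵢ.
−0.08·log₂(0.08) = 0.2915
−0.21·log₂(0.21) = 0.4728
−0.13·log₂(0.13) = 0.3826
−0.25·log₂(0.25) = 0.5000
−0.06·log₂(0.06) = 0.2435
−0.27·log₂(0.27) = 0.5100
Sum ≈ 2.4005 → 2.401 bits.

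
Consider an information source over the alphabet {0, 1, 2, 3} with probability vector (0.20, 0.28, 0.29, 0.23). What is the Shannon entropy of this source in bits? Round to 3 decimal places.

1.984 bits

H = −Σ pᵢ log₂ pᵢ.
−0.20·log₂(0.20) = 0.4644
−0.28·log₂(0.28) = 0.5142
−0.29·log₂(0.29) = 0.5179
−0.23·log₂(0.23) = 0.4877
Sum ≈ 1.9842 → 1.984 bits.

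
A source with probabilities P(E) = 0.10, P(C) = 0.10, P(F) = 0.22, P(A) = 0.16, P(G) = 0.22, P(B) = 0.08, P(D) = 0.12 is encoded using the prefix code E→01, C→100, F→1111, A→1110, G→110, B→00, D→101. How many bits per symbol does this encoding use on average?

3.2 bits/symbol

L̄ = Σ pᵢ·ℓᵢ = 0.10·2 + 0.10·3 + 0.22·4 + 0.16·4 + 0.22·3 + 0.08·2 + 0.12·3 = 3.2 bits/symbol.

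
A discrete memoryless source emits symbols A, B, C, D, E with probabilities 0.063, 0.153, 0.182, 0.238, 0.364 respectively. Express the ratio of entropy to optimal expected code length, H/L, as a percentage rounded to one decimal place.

96.4%

Entropy H = −Σ p log₂ p ≈ 2.1366 bits.
Huffman merges: 63/1000+153/1000→27/125; 91/500+27/125→199/500; 119/500+91/250→301/500; 199/500+301/500→1. L = 277/125 ≈ 2.2160.
Efficiency = H/L = 2.1366/2.2160 = 96.4%.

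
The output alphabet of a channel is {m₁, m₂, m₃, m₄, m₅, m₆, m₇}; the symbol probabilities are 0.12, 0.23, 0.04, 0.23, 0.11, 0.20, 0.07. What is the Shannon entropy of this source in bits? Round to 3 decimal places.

2.611 bits

H = −Σ pᵢ log₂ pᵢ.
−0.12·log₂(0.12) = 0.3671
−0.23·log₂(0.23) = 0.4877
−0.04·log₂(0.04) = 0.1858
−0.23·log₂(0.23) = 0.4877
−0.11·log₂(0.11) = 0.3503
−0.20·log₂(0.20) = 0.4644
−0.07·log₂(0.07) = 0.2686
Sum ≈ 2.6114 → 2.611 bits.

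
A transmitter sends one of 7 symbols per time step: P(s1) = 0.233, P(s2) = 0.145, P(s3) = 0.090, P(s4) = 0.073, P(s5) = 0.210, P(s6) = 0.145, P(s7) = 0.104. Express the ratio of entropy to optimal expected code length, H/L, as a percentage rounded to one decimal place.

Entropy H = −Σ p log₂ p ≈ 2.6983 bits.
Huffman merges: 73/1000+9/100→163/1000; 13/125+29/200→249/1000; 29/200+163/1000→77/250; 21/100+233/1000→443/1000; 249/1000+77/250→557/1000; 443/1000+557/1000→1. L = 68/25 ≈ 2.7200.
Efficiency = H/L = 2.6983/2.7200 = 99.2%.

99.2%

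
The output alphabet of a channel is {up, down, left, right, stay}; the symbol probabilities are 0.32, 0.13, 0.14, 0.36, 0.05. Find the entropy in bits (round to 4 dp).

H = −Σ pᵢ log₂ pᵢ.
−0.32·log₂(0.32) = 0.5260
−0.13·log₂(0.13) = 0.3826
−0.14·log₂(0.14) = 0.3971
−0.36·log₂(0.36) = 0.5306
−0.05·log₂(0.05) = 0.2161
Sum ≈ 2.0525 → 2.0525 bits.

2.0525 bits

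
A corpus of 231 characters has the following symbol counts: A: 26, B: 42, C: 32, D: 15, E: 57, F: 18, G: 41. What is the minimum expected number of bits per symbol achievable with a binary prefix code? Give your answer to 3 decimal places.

Probabilities are the counts divided by 231.
Repeatedly combine the two least-probable nodes; the expected code length is the sum of the merged weights.
merge 5/77 + 6/77 → 1/7
merge 26/231 + 32/231 → 58/231
merge 1/7 + 41/231 → 74/231
merge 2/11 + 19/77 → 3/7
merge 58/231 + 74/231 → 4/7
merge 3/7 + 4/7 → 1
L = 1/7 + 58/231 + 74/231 + 3/7 + 4/7 + 1 = 19/7 ≈ 2.714 bits/symbol.

2.714 bits/symbol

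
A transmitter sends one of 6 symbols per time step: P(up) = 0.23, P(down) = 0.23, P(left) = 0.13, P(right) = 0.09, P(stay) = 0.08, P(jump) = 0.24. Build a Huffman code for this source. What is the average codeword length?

2.47 bits/symbol

Repeatedly combine the two least-probable nodes; the expected code length is the sum of the merged weights.
merge 2/25 + 9/100 → 17/100
merge 13/100 + 17/100 → 3/10
merge 23/100 + 23/100 → 23/50
merge 6/25 + 3/10 → 27/50
merge 23/50 + 27/50 → 1
L = 17/100 + 3/10 + 23/50 + 27/50 + 1 = 247/100 = 2.47 bits/symbol.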